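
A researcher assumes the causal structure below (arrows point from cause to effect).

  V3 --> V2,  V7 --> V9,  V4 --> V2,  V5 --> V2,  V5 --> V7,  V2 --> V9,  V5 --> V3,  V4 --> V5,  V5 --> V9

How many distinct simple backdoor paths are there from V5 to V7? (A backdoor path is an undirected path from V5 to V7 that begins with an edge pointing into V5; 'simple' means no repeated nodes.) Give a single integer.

A backdoor path from V5 to V7 is any simple undirected path whose first edge points into V5 (i.e. leaves V5 via a parent).
Parents of V5: {V4}.
Enumerating:
  P1: V5 <- V4 -> V2 -> V9 <- V7
That exhausts the simple backdoor paths. Count: 1.

1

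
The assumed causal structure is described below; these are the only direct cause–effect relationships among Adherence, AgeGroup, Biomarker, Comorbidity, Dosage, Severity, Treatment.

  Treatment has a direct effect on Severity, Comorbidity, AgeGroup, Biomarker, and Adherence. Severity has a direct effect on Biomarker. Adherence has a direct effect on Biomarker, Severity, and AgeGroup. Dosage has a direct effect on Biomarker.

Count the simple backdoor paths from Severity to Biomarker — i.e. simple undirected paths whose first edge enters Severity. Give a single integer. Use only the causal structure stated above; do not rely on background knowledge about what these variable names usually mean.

6

A backdoor path from Severity to Biomarker is any simple undirected path whose first edge points into Severity (i.e. leaves Severity via a parent).
Parents of Severity: {Adherence, Treatment}.
Enumerating:
  P1: Severity <- Treatment -> Adherence -> Biomarker
  P2: Severity <- Treatment -> AgeGroup <- Adherence -> Biomarker
  P3: Severity <- Treatment -> Biomarker
  P4: Severity <- Adherence <- Treatment -> Biomarker
  P5: Severity <- Adherence -> AgeGroup <- Treatment -> Biomarker
  P6: Severity <- Adherence -> Biomarker
That exhausts the simple backdoor paths. Count: 6.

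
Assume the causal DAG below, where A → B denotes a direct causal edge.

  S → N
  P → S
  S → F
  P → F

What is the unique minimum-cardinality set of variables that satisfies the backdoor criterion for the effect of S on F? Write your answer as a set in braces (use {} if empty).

Variables eligible for adjustment (non-descendants of S, excluding S and F): {P}.
Backdoor paths from S to F:
  P1: S <- P -> F
The empty set is not sufficient: P1 (S <- P -> F) has no collider blocking it and no conditioned non-collider, so it is open.
Try {P}:
  P1: blocked at fork node P ∈ conditioning set.
{P} contains no descendant of S and blocks every backdoor path.
{P} is the unique smallest valid adjustment set.

{P}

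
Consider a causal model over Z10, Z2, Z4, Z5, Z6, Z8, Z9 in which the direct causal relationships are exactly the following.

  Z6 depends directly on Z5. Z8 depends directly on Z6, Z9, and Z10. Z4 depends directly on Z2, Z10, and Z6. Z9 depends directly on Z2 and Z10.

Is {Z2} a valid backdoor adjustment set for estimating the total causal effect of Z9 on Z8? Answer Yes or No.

Backdoor paths from Z9 to Z8 (paths whose first edge points into Z9):
  P1: Z9 <- Z2 -> Z4 <- Z10 -> Z8
  P2: Z9 <- Z2 -> Z4 <- Z6 -> Z8
  P3: Z9 <- Z10 -> Z4 <- Z6 -> Z8
  P4: Z9 <- Z10 -> Z8
Condition 1 (no descendant of Z9 in the set): holds — descendants of Z9 are {Z8}; none are in {Z2}.
Condition 2 (every backdoor path blocked by {Z2}):
  P1: blocked at fork node Z2 ∈ conditioning set.
  P2: blocked at fork node Z2 ∈ conditioning set.
  P3: blocked at collider Z4 (neither it nor any descendant is in the conditioning set).
  P4: open — no interior node is in the conditioning set.
{Z2} does not satisfy the backdoor criterion.

No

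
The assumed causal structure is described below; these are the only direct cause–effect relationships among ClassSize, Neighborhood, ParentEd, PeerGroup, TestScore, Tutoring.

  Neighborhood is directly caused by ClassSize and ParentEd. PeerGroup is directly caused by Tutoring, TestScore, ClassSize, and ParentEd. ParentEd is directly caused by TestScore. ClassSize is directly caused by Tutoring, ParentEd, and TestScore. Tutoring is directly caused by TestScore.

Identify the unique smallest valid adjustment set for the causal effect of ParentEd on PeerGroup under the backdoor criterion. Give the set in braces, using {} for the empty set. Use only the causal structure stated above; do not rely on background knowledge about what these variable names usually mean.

Variables eligible for adjustment (non-descendants of ParentEd, excluding ParentEd and PeerGroup): {TestScore, Tutoring}.
Backdoor paths from ParentEd to PeerGroup:
  P1: ParentEd <- TestScore -> Tutoring -> ClassSize -> PeerGroup
  P2: ParentEd <- TestScore -> Tutoring -> PeerGroup
  P3: ParentEd <- TestScore -> ClassSize <- Tutoring -> PeerGroup
  P4: ParentEd <- TestScore -> ClassSize -> PeerGroup
  P5: ParentEd <- TestScore -> PeerGroup
The empty set is not sufficient: P1 (ParentEd <- TestScore -> Tutoring -> ClassSize -> PeerGroup) has no collider blocking it and no conditioned non-collider, so it is open.
Try {TestScore}:
  P1: blocked at fork node TestScore ∈ conditioning set.
  P2: blocked at fork node TestScore ∈ conditioning set.
  P3: blocked at fork node TestScore ∈ conditioning set.
  P4: blocked at fork node TestScore ∈ conditioning set.
  P5: blocked at fork node TestScore ∈ conditioning set.
{TestScore} contains no descendant of ParentEd and blocks every backdoor path.
No other singleton works — e.g. {Tutoring} leaves P4 open — so {TestScore} is the unique smallest valid adjustment set.

{TestScore}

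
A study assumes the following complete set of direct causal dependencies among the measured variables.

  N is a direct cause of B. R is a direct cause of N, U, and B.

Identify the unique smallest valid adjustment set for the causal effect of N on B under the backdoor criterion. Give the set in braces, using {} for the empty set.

{R}

Variables eligible for adjustment (non-descendants of N, excluding N and B): {R, U}.
Backdoor paths from N to B:
  P1: N <- R -> B
The empty set is not sufficient: P1 (N <- R -> B) has no collider blocking it and no conditioned non-collider, so it is open.
Try {R}:
  P1: blocked at fork node R ∈ conditioning set.
{R} contains no descendant of N and blocks every backdoor path.
No other singleton works — e.g. {U} leaves P1 open — so {R} is the unique smallest valid adjustment set.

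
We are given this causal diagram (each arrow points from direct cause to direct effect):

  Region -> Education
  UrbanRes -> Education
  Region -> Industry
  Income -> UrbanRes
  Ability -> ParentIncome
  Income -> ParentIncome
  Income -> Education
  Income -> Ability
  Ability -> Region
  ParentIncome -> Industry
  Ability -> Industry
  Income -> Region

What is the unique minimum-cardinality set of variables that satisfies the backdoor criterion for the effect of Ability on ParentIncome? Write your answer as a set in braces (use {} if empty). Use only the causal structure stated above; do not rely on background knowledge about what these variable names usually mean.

{Income}

Variables eligible for adjustment (non-descendants of Ability, excluding Ability and ParentIncome): {Income, UrbanRes}.
Backdoor paths from Ability to ParentIncome:
  P1: Ability <- Income -> Region -> Industry <- ParentIncome
  P2: Ability <- Income -> ParentIncome
  P3: Ability <- Income -> UrbanRes -> Education <- Region -> Industry <- ParentIncome
  P4: Ability <- Income -> Education <- Region -> Industry <- ParentIncome
The empty set is not sufficient: P2 (Ability <- Income -> ParentIncome) has no collider blocking it and no conditioned non-collider, so it is open.
Try {Income}:
  P1: blocked at fork node Income ∈ conditioning set.
  P2: blocked at fork node Income ∈ conditioning set.
  P3: blocked at fork node Income ∈ conditioning set.
  P4: blocked at fork node Income ∈ conditioning set.
{Income} contains no descendant of Ability and blocks every backdoor path.
No other singleton works — e.g. {UrbanRes} leaves P2 open — so {Income} is the unique smallest valid adjustment set.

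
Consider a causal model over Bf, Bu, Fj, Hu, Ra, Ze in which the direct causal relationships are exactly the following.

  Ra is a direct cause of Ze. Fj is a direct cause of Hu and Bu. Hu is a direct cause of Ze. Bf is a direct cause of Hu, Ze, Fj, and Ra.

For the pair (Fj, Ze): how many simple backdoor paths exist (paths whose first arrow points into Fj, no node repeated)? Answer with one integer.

A backdoor path from Fj to Ze is any simple undirected path whose first edge points into Fj (i.e. leaves Fj via a parent).
Parents of Fj: {Bf}.
Enumerating:
  P1: Fj <- Bf -> Ra -> Ze
  P2: Fj <- Bf -> Hu -> Ze
  P3: Fj <- Bf -> Ze
That exhausts the simple backdoor paths. Count: 3.

3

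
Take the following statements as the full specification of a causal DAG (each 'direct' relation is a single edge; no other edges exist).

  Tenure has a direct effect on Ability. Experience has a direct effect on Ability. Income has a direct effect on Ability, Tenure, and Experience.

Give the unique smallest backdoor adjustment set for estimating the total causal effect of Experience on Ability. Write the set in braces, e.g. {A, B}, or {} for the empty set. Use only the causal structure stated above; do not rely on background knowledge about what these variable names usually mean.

Variables eligible for adjustment (non-descendants of Experience, excluding Experience and Ability): {Income, Tenure}.
Backdoor paths from Experience to Ability:
  P1: Experience <- Income -> Tenure -> Ability
  P2: Experience <- Income -> Ability
The empty set is not sufficient: P1 (Experience <- Income -> Tenure -> Ability) has no collider blocking it and no conditioned non-collider, so it is open.
Try {Income}:
  P1: blocked at fork node Income ∈ conditioning set.
  P2: blocked at fork node Income ∈ conditioning set.
{Income} contains no descendant of Experience and blocks every backdoor path.
No other singleton works — e.g. {Tenure} leaves P2 open — so {Income} is the unique smallest valid adjustment set.

{Income}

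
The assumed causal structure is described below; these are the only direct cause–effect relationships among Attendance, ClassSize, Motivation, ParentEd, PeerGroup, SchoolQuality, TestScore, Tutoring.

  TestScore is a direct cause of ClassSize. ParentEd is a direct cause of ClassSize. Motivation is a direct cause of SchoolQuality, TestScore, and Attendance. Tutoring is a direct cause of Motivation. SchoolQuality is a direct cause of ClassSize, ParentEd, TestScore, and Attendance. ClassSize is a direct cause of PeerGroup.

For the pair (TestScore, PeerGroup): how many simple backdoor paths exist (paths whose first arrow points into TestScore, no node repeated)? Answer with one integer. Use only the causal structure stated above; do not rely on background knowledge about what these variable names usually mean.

6

A backdoor path from TestScore to PeerGroup is any simple undirected path whose first edge points into TestScore (i.e. leaves TestScore via a parent).
Parents of TestScore: {Motivation, SchoolQuality}.
Enumerating:
  P1: TestScore <- Motivation -> SchoolQuality -> ParentEd -> ClassSize -> PeerGroup
  P2: TestScore <- Motivation -> SchoolQuality -> ClassSize -> PeerGroup
  P3: TestScore <- Motivation -> Attendance <- SchoolQuality -> ParentEd -> ClassSize -> PeerGroup
  P4: TestScore <- Motivation -> Attendance <- SchoolQuality -> ClassSize -> PeerGroup
  P5: TestScore <- SchoolQuality -> ParentEd -> ClassSize -> PeerGroup
  P6: TestScore <- SchoolQuality -> ClassSize -> PeerGroup
That exhausts the simple backdoor paths. Count: 6.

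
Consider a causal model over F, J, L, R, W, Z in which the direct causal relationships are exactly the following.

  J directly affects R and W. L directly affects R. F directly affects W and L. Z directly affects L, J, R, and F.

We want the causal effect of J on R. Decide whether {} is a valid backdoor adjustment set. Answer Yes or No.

Backdoor paths from J to R (paths whose first edge points into J):
  P1: J <- Z -> F -> L -> R
  P2: J <- Z -> L -> R
  P3: J <- Z -> R
Condition 1 (no descendant of J in the set): holds — descendants of J are {R, W}; none are in {}.
Condition 2 (every backdoor path blocked by {}):
  P1: open — no interior node is in the conditioning set.
  P2: open — no interior node is in the conditioning set.
  P3: open — no interior node is in the conditioning set.
{} does not satisfy the backdoor criterion.

No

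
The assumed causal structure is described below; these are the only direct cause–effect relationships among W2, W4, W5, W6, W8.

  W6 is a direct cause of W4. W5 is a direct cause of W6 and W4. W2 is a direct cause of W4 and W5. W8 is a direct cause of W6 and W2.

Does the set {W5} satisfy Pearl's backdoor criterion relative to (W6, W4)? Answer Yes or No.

No

Backdoor paths from W6 to W4 (paths whose first edge points into W6):
  P1: W6 <- W8 -> W2 -> W5 -> W4
  P2: W6 <- W8 -> W2 -> W4
  P3: W6 <- W5 <- W2 -> W4
  P4: W6 <- W5 -> W4
Condition 1 (no descendant of W6 in the set): holds — descendants of W6 are {W4}; none are in {W5}.
Condition 2 (every backdoor path blocked by {W5}):
  P1: blocked at chain node W5 ∈ conditioning set.
  P2: open — no interior node is in the conditioning set.
  P3: blocked at chain node W5 ∈ conditioning set.
  P4: blocked at fork node W5 ∈ conditioning set.
{W5} does not satisfy the backdoor criterion.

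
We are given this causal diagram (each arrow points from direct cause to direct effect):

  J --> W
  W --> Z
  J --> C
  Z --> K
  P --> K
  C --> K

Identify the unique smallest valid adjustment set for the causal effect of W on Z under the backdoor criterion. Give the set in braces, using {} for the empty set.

{}

Variables eligible for adjustment (non-descendants of W, excluding W and Z): {C, J, P}.
Backdoor paths from W to Z:
  P1: W <- J -> C -> K <- Z
Each backdoor path contains an unconditioned collider, so every path is already blocked with the empty conditioning set:
  P1: blocked at collider K (neither it nor any descendant is in the conditioning set).
The empty set is therefore the unique smallest valid set.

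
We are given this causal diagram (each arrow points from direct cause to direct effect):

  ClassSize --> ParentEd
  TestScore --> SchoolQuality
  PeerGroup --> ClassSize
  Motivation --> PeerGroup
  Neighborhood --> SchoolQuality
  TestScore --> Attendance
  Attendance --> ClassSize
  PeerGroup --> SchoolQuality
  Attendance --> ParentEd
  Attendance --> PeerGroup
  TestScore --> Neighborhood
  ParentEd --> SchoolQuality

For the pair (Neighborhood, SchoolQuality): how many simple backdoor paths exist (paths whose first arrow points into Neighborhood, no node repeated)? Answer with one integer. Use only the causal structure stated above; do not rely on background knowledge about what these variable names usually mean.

7

A backdoor path from Neighborhood to SchoolQuality is any simple undirected path whose first edge points into Neighborhood (i.e. leaves Neighborhood via a parent).
Parents of Neighborhood: {TestScore}.
Enumerating:
  P1: Neighborhood <- TestScore -> Attendance -> PeerGroup -> ClassSize -> ParentEd -> SchoolQuality
  P2: Neighborhood <- TestScore -> Attendance -> PeerGroup -> SchoolQuality
  P3: Neighborhood <- TestScore -> Attendance -> ClassSize <- PeerGroup -> SchoolQuality
  P4: Neighborhood <- TestScore -> Attendance -> ClassSize -> ParentEd -> SchoolQuality
  P5: Neighborhood <- TestScore -> Attendance -> ParentEd <- ClassSize <- PeerGroup -> SchoolQuality
  P6: Neighborhood <- TestScore -> Attendance -> ParentEd -> SchoolQuality
  P7: Neighborhood <- TestScore -> SchoolQuality
That exhausts the simple backdoor paths. Count: 7.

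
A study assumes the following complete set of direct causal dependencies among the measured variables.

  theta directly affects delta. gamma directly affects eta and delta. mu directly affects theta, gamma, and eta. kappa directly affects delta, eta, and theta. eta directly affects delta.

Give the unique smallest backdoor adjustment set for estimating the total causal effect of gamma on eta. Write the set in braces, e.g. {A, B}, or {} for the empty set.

Variables eligible for adjustment (non-descendants of gamma, excluding gamma and eta): {kappa, mu, theta}.
Backdoor paths from gamma to eta:
  P1: gamma <- mu -> theta <- kappa -> eta
  P2: gamma <- mu -> theta <- kappa -> delta <- eta
  P3: gamma <- mu -> theta -> delta <- kappa -> eta
  P4: gamma <- mu -> theta -> delta <- eta
  P5: gamma <- mu -> eta
The empty set is not sufficient: P5 (gamma <- mu -> eta) has no collider blocking it and no conditioned non-collider, so it is open.
Try {mu}:
  P1: blocked at fork node mu ∈ conditioning set.
  P2: blocked at fork node mu ∈ conditioning set.
  P3: blocked at fork node mu ∈ conditioning set.
  P4: blocked at fork node mu ∈ conditioning set.
  P5: blocked at fork node mu ∈ conditioning set.
{mu} contains no descendant of gamma and blocks every backdoor path.
No other singleton works — e.g. {kappa} leaves P5 open — so {mu} is the unique smallest valid adjustment set.

{mu}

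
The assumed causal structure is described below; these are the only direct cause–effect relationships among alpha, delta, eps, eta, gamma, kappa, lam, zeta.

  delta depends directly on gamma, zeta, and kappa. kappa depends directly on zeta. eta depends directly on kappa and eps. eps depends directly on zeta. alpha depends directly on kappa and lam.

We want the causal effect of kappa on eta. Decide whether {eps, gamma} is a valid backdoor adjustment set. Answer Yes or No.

Yes

Backdoor paths from kappa to eta (paths whose first edge points into kappa):
  P1: kappa <- zeta -> eps -> eta
Condition 1 (no descendant of kappa in the set): holds — descendants of kappa are {alpha, delta, eta}; none are in {eps, gamma}.
Condition 2 (every backdoor path blocked by {eps, gamma}):
  P1: blocked at chain node eps ∈ conditioning set.
{eps, gamma} satisfies the backdoor criterion.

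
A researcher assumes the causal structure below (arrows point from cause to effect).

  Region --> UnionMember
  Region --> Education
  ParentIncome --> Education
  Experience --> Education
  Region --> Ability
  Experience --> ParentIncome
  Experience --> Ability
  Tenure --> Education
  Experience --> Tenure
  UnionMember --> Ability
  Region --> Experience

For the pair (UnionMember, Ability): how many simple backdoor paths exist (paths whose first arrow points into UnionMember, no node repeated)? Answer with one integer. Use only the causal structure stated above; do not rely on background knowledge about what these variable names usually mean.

A backdoor path from UnionMember to Ability is any simple undirected path whose first edge points into UnionMember (i.e. leaves UnionMember via a parent).
Parents of UnionMember: {Region}.
Enumerating:
  P1: UnionMember <- Region -> Experience -> Ability
  P2: UnionMember <- Region -> Education <- Experience -> Ability
  P3: UnionMember <- Region -> Education <- Tenure <- Experience -> Ability
  P4: UnionMember <- Region -> Education <- ParentIncome <- Experience -> Ability
  P5: UnionMember <- Region -> Ability
That exhausts the simple backdoor paths. Count: 5.

5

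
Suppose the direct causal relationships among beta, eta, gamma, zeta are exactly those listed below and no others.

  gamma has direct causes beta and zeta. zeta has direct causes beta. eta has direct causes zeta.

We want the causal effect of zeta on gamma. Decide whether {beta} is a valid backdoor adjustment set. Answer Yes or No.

Backdoor paths from zeta to gamma (paths whose first edge points into zeta):
  P1: zeta <- beta -> gamma
Condition 1 (no descendant of zeta in the set): holds — descendants of zeta are {eta, gamma}; none are in {beta}.
Condition 2 (every backdoor path blocked by {beta}):
  P1: blocked at fork node beta ∈ conditioning set.
{beta} satisfies the backdoor criterion.

Yes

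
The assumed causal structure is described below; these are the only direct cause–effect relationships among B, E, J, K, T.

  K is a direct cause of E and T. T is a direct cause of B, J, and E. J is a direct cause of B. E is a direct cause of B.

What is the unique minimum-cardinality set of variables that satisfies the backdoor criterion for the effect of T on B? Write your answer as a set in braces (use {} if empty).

Variables eligible for adjustment (non-descendants of T, excluding T and B): {K}.
Backdoor paths from T to B:
  P1: T <- K -> E -> B
The empty set is not sufficient: P1 (T <- K -> E -> B) has no collider blocking it and no conditioned non-collider, so it is open.
Try {K}:
  P1: blocked at fork node K ∈ conditioning set.
{K} contains no descendant of T and blocks every backdoor path.
{K} is the unique smallest valid adjustment set.

{K}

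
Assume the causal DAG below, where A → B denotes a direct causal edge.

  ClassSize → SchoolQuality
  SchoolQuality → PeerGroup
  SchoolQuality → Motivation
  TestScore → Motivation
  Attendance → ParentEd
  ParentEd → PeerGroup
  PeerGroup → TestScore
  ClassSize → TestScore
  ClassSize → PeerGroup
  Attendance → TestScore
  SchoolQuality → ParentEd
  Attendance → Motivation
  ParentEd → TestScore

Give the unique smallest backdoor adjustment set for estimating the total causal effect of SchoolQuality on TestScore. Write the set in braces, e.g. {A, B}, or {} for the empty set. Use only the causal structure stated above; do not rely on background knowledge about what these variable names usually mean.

Variables eligible for adjustment (non-descendants of SchoolQuality, excluding SchoolQuality and TestScore): {Attendance, ClassSize}.
Backdoor paths from SchoolQuality to TestScore:
  P1: SchoolQuality <- ClassSize -> PeerGroup <- ParentEd <- Attendance -> TestScore
  P2: SchoolQuality <- ClassSize -> PeerGroup <- ParentEd <- Attendance -> Motivation <- TestScore
  P3: SchoolQuality <- ClassSize -> PeerGroup <- ParentEd -> TestScore
  P4: SchoolQuality <- ClassSize -> PeerGroup -> TestScore
  P5: SchoolQuality <- ClassSize -> TestScore
The empty set is not sufficient: P4 (SchoolQuality <- ClassSize -> PeerGroup -> TestScore) has no collider blocking it and no conditioned non-collider, so it is open.
Try {ClassSize}:
  P1: blocked at fork node ClassSize ∈ conditioning set.
  P2: blocked at fork node ClassSize ∈ conditioning set.
  P3: blocked at fork node ClassSize ∈ conditioning set.
  P4: blocked at fork node ClassSize ∈ conditioning set.
  P5: blocked at fork node ClassSize ∈ conditioning set.
{ClassSize} contains no descendant of SchoolQuality and blocks every backdoor path.
No other singleton works — e.g. {Attendance} leaves P4 open — so {ClassSize} is the unique smallest valid adjustment set.

{ClassSize}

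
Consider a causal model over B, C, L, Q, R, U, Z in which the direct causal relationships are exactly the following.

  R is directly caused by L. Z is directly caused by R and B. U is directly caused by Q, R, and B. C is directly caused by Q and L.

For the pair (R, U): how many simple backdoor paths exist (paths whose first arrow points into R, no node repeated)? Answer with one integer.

1

A backdoor path from R to U is any simple undirected path whose first edge points into R (i.e. leaves R via a parent).
Parents of R: {L}.
Enumerating:
  P1: R <- L -> C <- Q -> U
That exhausts the simple backdoor paths. Count: 1.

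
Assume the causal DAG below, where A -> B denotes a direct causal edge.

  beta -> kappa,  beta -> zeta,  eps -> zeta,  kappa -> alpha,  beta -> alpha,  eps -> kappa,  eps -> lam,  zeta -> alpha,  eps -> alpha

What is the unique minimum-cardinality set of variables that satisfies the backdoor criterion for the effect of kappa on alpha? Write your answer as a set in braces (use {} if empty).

Variables eligible for adjustment (non-descendants of kappa, excluding kappa and alpha): {beta, eps, lam, zeta}.
Backdoor paths from kappa to alpha:
  P1: kappa <- beta -> zeta <- eps -> alpha
  P2: kappa <- beta -> zeta -> alpha
  P3: kappa <- beta -> alpha
  P4: kappa <- eps -> zeta <- beta -> alpha
  P5: kappa <- eps -> zeta -> alpha
  P6: kappa <- eps -> alpha
The empty set is not sufficient: P2 (kappa <- beta -> zeta -> alpha) has no collider blocking it and no conditioned non-collider, so it is open.
Try {beta, eps}:
  P1: blocked at fork node beta ∈ conditioning set.
  P2: blocked at fork node beta ∈ conditioning set.
  P3: blocked at fork node beta ∈ conditioning set.
  P4: blocked at fork node eps ∈ conditioning set.
  P5: blocked at fork node eps ∈ conditioning set.
  P6: blocked at fork node eps ∈ conditioning set.
{beta, eps} contains no descendant of kappa and blocks every backdoor path.
Every element of {beta, eps} is needed (dropping beta leaves P2 open; dropping eps leaves P5 open), so no proper subset is valid.
Among all size-2 subsets of the eligible variables, only {beta, eps} blocks every backdoor path, so it is the unique smallest valid adjustment set.

{beta, eps}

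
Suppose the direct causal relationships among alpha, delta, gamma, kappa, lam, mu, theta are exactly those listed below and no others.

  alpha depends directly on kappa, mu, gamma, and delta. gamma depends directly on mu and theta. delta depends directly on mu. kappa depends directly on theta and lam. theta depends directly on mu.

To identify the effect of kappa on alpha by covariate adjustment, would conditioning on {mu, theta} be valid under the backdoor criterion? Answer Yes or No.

Backdoor paths from kappa to alpha (paths whose first edge points into kappa):
  P1: kappa <- theta <- mu -> gamma -> alpha
  P2: kappa <- theta <- mu -> delta -> alpha
  P3: kappa <- theta <- mu -> alpha
  P4: kappa <- theta -> gamma <- mu -> delta -> alpha
  P5: kappa <- theta -> gamma <- mu -> alpha
  P6: kappa <- theta -> gamma -> alpha
Condition 1 (no descendant of kappa in the set): holds — descendants of kappa are {alpha}; none are in {mu, theta}.
Condition 2 (every backdoor path blocked by {mu, theta}):
  P1: blocked at chain node theta ∈ conditioning set.
  P2: blocked at chain node theta ∈ conditioning set.
  P3: blocked at chain node theta ∈ conditioning set.
  P4: blocked at fork node theta ∈ conditioning set.
  P5: blocked at fork node theta ∈ conditioning set.
  P6: blocked at fork node theta ∈ conditioning set.
{mu, theta} satisfies the backdoor criterion.

Yes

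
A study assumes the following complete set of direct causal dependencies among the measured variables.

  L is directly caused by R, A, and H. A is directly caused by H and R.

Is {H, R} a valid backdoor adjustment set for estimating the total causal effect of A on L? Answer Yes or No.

Backdoor paths from A to L (paths whose first edge points into A):
  P1: A <- H -> L
  P2: A <- R -> L
Condition 1 (no descendant of A in the set): holds — descendants of A are {L}; none are in {H, R}.
Condition 2 (every backdoor path blocked by {H, R}):
  P1: blocked at fork node H ∈ conditioning set.
  P2: blocked at fork node R ∈ conditioning set.
{H, R} satisfies the backdoor criterion.

Yes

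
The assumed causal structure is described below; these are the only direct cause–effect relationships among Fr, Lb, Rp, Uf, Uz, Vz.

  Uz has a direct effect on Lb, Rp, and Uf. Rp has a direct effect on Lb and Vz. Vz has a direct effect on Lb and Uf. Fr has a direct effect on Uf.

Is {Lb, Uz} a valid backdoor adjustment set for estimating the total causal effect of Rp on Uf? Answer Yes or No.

No

Backdoor paths from Rp to Uf (paths whose first edge points into Rp):
  P1: Rp <- Uz -> Uf
  P2: Rp <- Uz -> Lb <- Vz -> Uf
Condition 1 (no descendant of Rp in the set): FAILS — Lb is a descendant of Rp.
Condition 2 (every backdoor path blocked by {Lb, Uz}):
  P1: blocked at fork node Uz ∈ conditioning set.
  P2: blocked at fork node Uz ∈ conditioning set.
{Lb, Uz} does not satisfy the backdoor criterion.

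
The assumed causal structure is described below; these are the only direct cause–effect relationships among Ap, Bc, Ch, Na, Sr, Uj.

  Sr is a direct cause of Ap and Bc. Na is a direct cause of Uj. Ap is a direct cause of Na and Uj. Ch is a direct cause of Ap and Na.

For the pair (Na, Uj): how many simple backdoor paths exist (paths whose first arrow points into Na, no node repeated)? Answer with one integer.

A backdoor path from Na to Uj is any simple undirected path whose first edge points into Na (i.e. leaves Na via a parent).
Parents of Na: {Ap, Ch}.
Enumerating:
  P1: Na <- Ch -> Ap -> Uj
  P2: Na <- Ap -> Uj
That exhausts the simple backdoor paths. Count: 2.

2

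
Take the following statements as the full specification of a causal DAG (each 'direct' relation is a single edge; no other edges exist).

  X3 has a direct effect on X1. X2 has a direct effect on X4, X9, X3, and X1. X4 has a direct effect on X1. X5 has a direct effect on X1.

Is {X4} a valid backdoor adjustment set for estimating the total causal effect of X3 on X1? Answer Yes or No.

No

Backdoor paths from X3 to X1 (paths whose first edge points into X3):
  P1: X3 <- X2 -> X4 -> X1
  P2: X3 <- X2 -> X1
Condition 1 (no descendant of X3 in the set): holds — descendants of X3 are {X1}; none are in {X4}.
Condition 2 (every backdoor path blocked by {X4}):
  P1: blocked at chain node X4 ∈ conditioning set.
  P2: open — no interior node is in the conditioning set.
{X4} does not satisfy the backdoor criterion.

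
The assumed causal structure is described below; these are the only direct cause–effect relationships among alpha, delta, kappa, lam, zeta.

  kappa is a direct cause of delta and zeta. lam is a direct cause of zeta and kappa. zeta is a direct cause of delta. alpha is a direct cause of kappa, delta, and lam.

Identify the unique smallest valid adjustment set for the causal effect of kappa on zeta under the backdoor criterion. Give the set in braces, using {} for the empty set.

{lam}

Variables eligible for adjustment (non-descendants of kappa, excluding kappa and zeta): {alpha, lam}.
Backdoor paths from kappa to zeta:
  P1: kappa <- alpha -> lam -> zeta
  P2: kappa <- alpha -> delta <- zeta
  P3: kappa <- lam <- alpha -> delta <- zeta
  P4: kappa <- lam -> zeta
The empty set is not sufficient: P1 (kappa <- alpha -> lam -> zeta) has no collider blocking it and no conditioned non-collider, so it is open.
Try {lam}:
  P1: blocked at chain node lam ∈ conditioning set.
  P2: blocked at collider delta (neither it nor any descendant is in the conditioning set).
  P3: blocked at chain node lam ∈ conditioning set.
  P4: blocked at fork node lam ∈ conditioning set.
{lam} contains no descendant of kappa and blocks every backdoor path.
No other singleton works — e.g. {alpha} leaves P4 open — so {lam} is the unique smallest valid adjustment set.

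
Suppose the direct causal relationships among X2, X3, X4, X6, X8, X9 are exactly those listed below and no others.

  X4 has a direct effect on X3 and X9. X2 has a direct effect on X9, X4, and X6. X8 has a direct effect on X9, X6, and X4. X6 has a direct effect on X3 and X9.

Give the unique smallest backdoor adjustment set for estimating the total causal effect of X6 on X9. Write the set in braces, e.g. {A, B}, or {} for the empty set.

{X2, X8}

Variables eligible for adjustment (non-descendants of X6, excluding X6 and X9): {X2, X4, X8}.
Backdoor paths from X6 to X9:
  P1: X6 <- X2 -> X4 <- X8 -> X9
  P2: X6 <- X2 -> X4 -> X9
  P3: X6 <- X2 -> X9
  P4: X6 <- X8 -> X4 <- X2 -> X9
  P5: X6 <- X8 -> X4 -> X9
  P6: X6 <- X8 -> X9
The empty set is not sufficient: P2 (X6 <- X2 -> X4 -> X9) has no collider blocking it and no conditioned non-collider, so it is open.
Try {X2, X8}:
  P1: blocked at fork node X2 ∈ conditioning set.
  P2: blocked at fork node X2 ∈ conditioning set.
  P3: blocked at fork node X2 ∈ conditioning set.
  P4: blocked at fork node X8 ∈ conditioning set.
  P5: blocked at fork node X8 ∈ conditioning set.
  P6: blocked at fork node X8 ∈ conditioning set.
{X2, X8} contains no descendant of X6 and blocks every backdoor path.
Every element of {X2, X8} is needed (dropping X2 leaves P2 open; dropping X8 leaves P5 open), so no proper subset is valid.
Among all size-2 subsets of the eligible variables, only {X2, X8} blocks every backdoor path, so it is the unique smallest valid adjustment set.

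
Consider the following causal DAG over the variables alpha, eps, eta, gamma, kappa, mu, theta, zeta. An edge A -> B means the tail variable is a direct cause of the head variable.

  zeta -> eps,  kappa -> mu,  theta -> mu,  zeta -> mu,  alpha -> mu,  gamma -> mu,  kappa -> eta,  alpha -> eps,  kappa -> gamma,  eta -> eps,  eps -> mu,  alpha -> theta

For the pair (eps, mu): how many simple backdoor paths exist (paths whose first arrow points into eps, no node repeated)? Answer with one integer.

A backdoor path from eps to mu is any simple undirected path whose first edge points into eps (i.e. leaves eps via a parent).
Parents of eps: {alpha, eta, zeta}.
Enumerating:
  P1: eps <- alpha -> theta -> mu
  P2: eps <- alpha -> mu
  P3: eps <- zeta -> mu
  P4: eps <- eta <- kappa -> gamma -> mu
  P5: eps <- eta <- kappa -> mu
That exhausts the simple backdoor paths. Count: 5.

5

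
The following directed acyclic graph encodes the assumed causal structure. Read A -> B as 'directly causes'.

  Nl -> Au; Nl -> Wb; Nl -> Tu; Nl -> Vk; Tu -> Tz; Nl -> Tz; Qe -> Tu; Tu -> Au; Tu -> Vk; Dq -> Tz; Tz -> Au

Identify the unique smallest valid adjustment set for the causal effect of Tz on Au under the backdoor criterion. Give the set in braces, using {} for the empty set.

{Nl, Tu}

Variables eligible for adjustment (non-descendants of Tz, excluding Tz and Au): {Dq, Nl, Qe, Tu, Vk, Wb}.
Backdoor paths from Tz to Au:
  P1: Tz <- Nl -> Tu -> Au
  P2: Tz <- Nl -> Vk <- Tu -> Au
  P3: Tz <- Nl -> Au
  P4: Tz <- Tu <- Nl -> Au
  P5: Tz <- Tu -> Vk <- Nl -> Au
  P6: Tz <- Tu -> Au
The empty set is not sufficient: P1 (Tz <- Nl -> Tu -> Au) has no collider blocking it and no conditioned non-collider, so it is open.
Try {Nl, Tu}:
  P1: blocked at fork node Nl ∈ conditioning set.
  P2: blocked at fork node Nl ∈ conditioning set.
  P3: blocked at fork node Nl ∈ conditioning set.
  P4: blocked at chain node Tu ∈ conditioning set.
  P5: blocked at fork node Tu ∈ conditioning set.
  P6: blocked at fork node Tu ∈ conditioning set.
{Nl, Tu} contains no descendant of Tz and blocks every backdoor path.
Every element of {Nl, Tu} is needed (dropping Nl leaves P3 open; dropping Tu leaves P6 open), so no proper subset is valid.
Among all size-2 subsets of the eligible variables, only {Nl, Tu} blocks every backdoor path, so it is the unique smallest valid adjustment set.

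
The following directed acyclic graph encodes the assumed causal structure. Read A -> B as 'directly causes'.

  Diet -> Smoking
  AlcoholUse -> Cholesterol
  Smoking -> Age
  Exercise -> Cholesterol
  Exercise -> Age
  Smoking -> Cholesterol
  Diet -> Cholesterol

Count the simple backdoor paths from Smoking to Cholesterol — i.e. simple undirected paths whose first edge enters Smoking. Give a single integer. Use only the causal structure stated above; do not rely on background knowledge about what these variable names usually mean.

A backdoor path from Smoking to Cholesterol is any simple undirected path whose first edge points into Smoking (i.e. leaves Smoking via a parent).
Parents of Smoking: {Diet}.
Enumerating:
  P1: Smoking <- Diet -> Cholesterol
That exhausts the simple backdoor paths. Count: 1.

1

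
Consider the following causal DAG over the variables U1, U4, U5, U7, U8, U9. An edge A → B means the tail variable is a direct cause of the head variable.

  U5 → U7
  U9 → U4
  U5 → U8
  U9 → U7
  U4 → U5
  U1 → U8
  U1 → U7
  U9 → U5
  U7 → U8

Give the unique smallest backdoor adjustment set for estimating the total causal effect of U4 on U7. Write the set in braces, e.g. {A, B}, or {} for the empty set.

{U9}

Variables eligible for adjustment (non-descendants of U4, excluding U4 and U7): {U1, U9}.
Backdoor paths from U4 to U7:
  P1: U4 <- U9 -> U5 -> U7
  P2: U4 <- U9 -> U5 -> U8 <- U1 -> U7
  P3: U4 <- U9 -> U5 -> U8 <- U7
  P4: U4 <- U9 -> U7
The empty set is not sufficient: P1 (U4 <- U9 -> U5 -> U7) has no collider blocking it and no conditioned non-collider, so it is open.
Try {U9}:
  P1: blocked at fork node U9 ∈ conditioning set.
  P2: blocked at fork node U9 ∈ conditioning set.
  P3: blocked at fork node U9 ∈ conditioning set.
  P4: blocked at fork node U9 ∈ conditioning set.
{U9} contains no descendant of U4 and blocks every backdoor path.
No other singleton works — e.g. {U1} leaves P1 open — so {U9} is the unique smallest valid adjustment set.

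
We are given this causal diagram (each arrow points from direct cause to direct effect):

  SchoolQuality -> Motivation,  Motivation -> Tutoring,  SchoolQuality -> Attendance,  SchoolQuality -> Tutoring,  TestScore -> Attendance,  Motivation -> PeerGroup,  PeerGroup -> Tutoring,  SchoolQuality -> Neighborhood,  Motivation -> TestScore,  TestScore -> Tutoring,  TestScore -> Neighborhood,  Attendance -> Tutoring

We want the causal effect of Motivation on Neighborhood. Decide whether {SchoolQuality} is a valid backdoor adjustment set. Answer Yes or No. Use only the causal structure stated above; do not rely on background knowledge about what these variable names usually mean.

Yes

Backdoor paths from Motivation to Neighborhood (paths whose first edge points into Motivation):
  P1: Motivation <- SchoolQuality -> Neighborhood
  P2: Motivation <- SchoolQuality -> Attendance <- TestScore -> Neighborhood
  P3: Motivation <- SchoolQuality -> Attendance -> Tutoring <- TestScore -> Neighborhood
  P4: Motivation <- SchoolQuality -> Tutoring <- TestScore -> Neighborhood
  P5: Motivation <- SchoolQuality -> Tutoring <- Attendance <- TestScore -> Neighborhood
Condition 1 (no descendant of Motivation in the set): holds — descendants of Motivation are {Attendance, Neighborhood, PeerGroup, TestScore, Tutoring}; none are in {SchoolQuality}.
Condition 2 (every backdoor path blocked by {SchoolQuality}):
  P1: blocked at fork node SchoolQuality ∈ conditioning set.
  P2: blocked at fork node SchoolQuality ∈ conditioning set.
  P3: blocked at fork node SchoolQuality ∈ conditioning set.
  P4: blocked at fork node SchoolQuality ∈ conditioning set.
  P5: blocked at fork node SchoolQuality ∈ conditioning set.
{SchoolQuality} satisfies the backdoor criterion.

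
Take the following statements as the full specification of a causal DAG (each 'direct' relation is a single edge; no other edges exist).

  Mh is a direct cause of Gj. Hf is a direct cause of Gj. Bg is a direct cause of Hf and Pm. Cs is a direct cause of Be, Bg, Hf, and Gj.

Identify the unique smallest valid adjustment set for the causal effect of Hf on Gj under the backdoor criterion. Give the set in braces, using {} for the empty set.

Variables eligible for adjustment (non-descendants of Hf, excluding Hf and Gj): {Be, Bg, Cs, Mh, Pm}.
Backdoor paths from Hf to Gj:
  P1: Hf <- Cs -> Gj
  P2: Hf <- Bg <- Cs -> Gj
The empty set is not sufficient: P1 (Hf <- Cs -> Gj) has no collider blocking it and no conditioned non-collider, so it is open.
Try {Cs}:
  P1: blocked at fork node Cs ∈ conditioning set.
  P2: blocked at fork node Cs ∈ conditioning set.
{Cs} contains no descendant of Hf and blocks every backdoor path.
No other singleton works — e.g. {Bg} leaves P1 open — so {Cs} is the unique smallest valid adjustment set.

{Cs}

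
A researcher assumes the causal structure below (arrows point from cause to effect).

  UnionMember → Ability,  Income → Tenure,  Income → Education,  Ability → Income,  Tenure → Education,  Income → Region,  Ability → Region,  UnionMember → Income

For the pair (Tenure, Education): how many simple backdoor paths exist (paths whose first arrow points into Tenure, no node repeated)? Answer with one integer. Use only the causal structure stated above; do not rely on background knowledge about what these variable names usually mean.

A backdoor path from Tenure to Education is any simple undirected path whose first edge points into Tenure (i.e. leaves Tenure via a parent).
Parents of Tenure: {Income}.
Enumerating:
  P1: Tenure <- Income -> Education
That exhausts the simple backdoor paths. Count: 1.

1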